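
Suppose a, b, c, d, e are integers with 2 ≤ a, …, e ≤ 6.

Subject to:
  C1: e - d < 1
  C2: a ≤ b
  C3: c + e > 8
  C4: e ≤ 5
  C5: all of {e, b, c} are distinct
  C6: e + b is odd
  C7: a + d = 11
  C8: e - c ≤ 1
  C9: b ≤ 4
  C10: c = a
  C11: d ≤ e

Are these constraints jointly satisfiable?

Unsatisfiable

From constraints 2 and 9: a ≤ b ≤ 4. From constraints 4 and 11: d ≤ e ≤ 5. Hence a + d ≤ 9. But constraint 7 requires a + d = 11, and 11 > 9. Contradiction.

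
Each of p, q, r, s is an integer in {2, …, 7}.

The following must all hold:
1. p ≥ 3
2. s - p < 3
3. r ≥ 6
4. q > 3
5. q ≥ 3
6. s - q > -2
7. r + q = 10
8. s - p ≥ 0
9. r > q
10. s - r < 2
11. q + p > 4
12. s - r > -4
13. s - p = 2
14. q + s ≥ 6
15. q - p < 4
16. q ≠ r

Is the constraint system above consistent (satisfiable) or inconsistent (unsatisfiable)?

Try p = 3, q = 4, r = 6, s = 5.
Check constraint 2: s - p = 2; constraint 6: s - q = 1. The remaining constraints are straightforward to verify.

Satisfiable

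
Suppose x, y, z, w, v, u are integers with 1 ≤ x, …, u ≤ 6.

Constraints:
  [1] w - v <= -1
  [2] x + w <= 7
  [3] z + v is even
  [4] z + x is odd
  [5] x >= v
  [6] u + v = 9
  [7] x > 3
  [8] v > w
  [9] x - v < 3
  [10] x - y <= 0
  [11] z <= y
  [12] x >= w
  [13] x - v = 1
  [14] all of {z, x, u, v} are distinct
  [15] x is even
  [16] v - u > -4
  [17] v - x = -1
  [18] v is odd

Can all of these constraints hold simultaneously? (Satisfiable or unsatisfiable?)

Setting (x, y, z, w, v, u) = (4, 6, 1, 2, 3, 6) satisfies everything: constraint 1: w - v = -1; constraint 2: x + w = 6, and the others follow.

Satisfiable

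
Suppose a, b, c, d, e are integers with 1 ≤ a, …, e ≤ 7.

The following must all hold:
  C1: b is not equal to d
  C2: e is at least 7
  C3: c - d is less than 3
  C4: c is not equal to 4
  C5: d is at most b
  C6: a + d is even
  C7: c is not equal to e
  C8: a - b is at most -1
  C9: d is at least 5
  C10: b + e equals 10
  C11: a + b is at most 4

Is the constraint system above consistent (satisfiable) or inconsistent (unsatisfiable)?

From constraints 5 and 9: b ≥ d ≥ 5. From constraint 2: e ≥ 7. Hence b + e ≥ 12. But constraint 10 requires b + e = 10, and 10 < 12. Contradiction.

Unsatisfiable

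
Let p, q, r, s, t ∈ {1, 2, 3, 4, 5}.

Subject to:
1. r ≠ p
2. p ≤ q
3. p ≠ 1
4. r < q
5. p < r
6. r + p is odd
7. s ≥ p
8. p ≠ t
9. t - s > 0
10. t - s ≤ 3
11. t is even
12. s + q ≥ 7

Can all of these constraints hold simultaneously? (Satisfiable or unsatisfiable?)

Take p = 3, q = 5, r = 4, s = 3, t = 4. Then constraint 9: t - s = 1; constraint 10: t - s = 1, and every other listed constraint is also met.

Satisfiable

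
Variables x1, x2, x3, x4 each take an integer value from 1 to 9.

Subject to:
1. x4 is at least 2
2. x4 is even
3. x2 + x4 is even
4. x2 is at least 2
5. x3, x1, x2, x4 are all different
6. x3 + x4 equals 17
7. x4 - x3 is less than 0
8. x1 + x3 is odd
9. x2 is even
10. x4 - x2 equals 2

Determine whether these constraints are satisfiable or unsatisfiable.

One satisfying assignment is x1 = 2, x2 = 6, x3 = 9, x4 = 8.
For the less obvious constraints — constraint 6: x3 + x4 = 17; constraint 7: x4 - x3 = -1; constraint 10: x4 - x2 = 2 — and the others hold by inspection.

Satisfiable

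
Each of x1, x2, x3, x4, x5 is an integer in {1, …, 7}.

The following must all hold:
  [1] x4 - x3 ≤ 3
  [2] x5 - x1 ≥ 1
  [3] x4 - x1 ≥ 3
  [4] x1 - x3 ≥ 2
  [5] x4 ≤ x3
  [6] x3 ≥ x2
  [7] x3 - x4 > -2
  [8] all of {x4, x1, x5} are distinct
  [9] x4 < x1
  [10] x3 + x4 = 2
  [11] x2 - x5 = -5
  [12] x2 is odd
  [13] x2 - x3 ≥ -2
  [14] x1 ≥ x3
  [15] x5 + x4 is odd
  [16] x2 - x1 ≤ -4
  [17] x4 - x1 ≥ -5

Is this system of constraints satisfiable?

Constraints 1, 3, 13, and 16 give x2 − x3 ≥ -2, x3 − x4 ≥ -3, x4 − x1 ≥ 3, x1 − x2 ≥ 4.
Adding all 4 inequalities: the left sides telescope to 0, and the right sides sum to (-2) + (-3) + 3 + 4 = 2. So 0 ≥ 2, which is false.

Unsatisfiable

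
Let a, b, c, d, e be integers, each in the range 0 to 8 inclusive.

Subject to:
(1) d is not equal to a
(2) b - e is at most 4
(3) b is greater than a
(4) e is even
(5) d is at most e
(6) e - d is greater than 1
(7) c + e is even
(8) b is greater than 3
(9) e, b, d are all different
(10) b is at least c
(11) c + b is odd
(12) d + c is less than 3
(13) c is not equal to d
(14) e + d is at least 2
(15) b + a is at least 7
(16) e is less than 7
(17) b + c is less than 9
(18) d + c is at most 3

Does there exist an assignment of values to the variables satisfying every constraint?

The assignment a = 0, b = 7, c = 0, d = 1, e = 4 works:
  constraint 2 holds since b - e = 3.
  constraint 6 holds since e - d = 3.
The rest check out directly.

Satisfiable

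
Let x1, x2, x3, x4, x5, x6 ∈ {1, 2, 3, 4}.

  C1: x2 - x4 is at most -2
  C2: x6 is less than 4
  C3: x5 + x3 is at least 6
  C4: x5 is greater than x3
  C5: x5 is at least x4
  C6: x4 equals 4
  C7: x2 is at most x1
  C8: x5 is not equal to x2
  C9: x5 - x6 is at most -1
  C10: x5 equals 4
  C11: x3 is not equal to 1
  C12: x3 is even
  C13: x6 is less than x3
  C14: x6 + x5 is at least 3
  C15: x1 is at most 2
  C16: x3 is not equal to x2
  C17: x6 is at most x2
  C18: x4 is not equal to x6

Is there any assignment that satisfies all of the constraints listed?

Constraints 4, 9, and 13 give x5 < x6, x6 < x3, x3 < x5. Chaining: x5 < x6 < x3 < x5, which forces x5 < x5 — impossible.

Unsatisfiable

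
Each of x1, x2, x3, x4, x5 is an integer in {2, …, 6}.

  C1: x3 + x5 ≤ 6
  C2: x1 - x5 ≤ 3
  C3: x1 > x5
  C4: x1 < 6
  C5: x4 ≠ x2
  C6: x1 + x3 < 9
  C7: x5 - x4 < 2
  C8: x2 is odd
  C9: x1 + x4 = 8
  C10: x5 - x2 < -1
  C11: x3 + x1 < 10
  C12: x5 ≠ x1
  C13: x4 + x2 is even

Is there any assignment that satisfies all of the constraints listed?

One satisfying assignment is x1 = 5, x2 = 5, x3 = 3, x4 = 3, x5 = 3.
For the less obvious constraints — constraint 1: x3 + x5 = 6; constraint 2: x1 - x5 = 2; constraint 6: x1 + x3 = 8 — and the others hold by inspection.

Satisfiable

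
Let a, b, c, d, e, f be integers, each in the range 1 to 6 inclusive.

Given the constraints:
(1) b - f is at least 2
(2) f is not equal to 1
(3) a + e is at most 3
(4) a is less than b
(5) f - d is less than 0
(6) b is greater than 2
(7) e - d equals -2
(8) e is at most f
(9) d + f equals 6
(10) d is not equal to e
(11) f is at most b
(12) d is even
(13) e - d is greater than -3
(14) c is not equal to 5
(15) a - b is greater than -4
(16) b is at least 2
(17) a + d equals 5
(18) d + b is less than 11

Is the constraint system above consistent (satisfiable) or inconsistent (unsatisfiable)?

One satisfying assignment is a = 1, b = 4, c = 1, d = 4, e = 2, f = 2.
For the less obvious constraints — constraint 1: b - f = 2; constraint 3: a + e = 3 — and the others hold by inspection.

Satisfiable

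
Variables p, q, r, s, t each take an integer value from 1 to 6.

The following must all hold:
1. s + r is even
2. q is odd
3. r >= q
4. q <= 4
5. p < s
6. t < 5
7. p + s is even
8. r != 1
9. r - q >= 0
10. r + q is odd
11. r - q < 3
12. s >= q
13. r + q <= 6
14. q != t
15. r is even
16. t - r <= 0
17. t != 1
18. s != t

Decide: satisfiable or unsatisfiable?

Satisfiable

Take p = 2, q = 1, r = 2, s = 6, t = 2. Then constraint 9: r - q = 1; constraint 11: r - q = 1; constraint 13: r + q = 3, and every other listed constraint is also met.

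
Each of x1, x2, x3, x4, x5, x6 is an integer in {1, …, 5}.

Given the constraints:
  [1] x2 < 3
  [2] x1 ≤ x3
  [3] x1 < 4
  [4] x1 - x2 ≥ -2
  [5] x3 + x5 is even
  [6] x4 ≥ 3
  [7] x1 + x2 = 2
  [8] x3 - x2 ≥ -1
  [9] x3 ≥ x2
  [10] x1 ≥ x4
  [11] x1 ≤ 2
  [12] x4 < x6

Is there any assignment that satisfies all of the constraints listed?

From constraint 6: x4 ≥ 3. From constraints 10 and 11: x4 ≤ x1 and x1 ≤ 2, so x4 ≤ 2. But 2 < 3, so no value of x4 works.

Unsatisfiable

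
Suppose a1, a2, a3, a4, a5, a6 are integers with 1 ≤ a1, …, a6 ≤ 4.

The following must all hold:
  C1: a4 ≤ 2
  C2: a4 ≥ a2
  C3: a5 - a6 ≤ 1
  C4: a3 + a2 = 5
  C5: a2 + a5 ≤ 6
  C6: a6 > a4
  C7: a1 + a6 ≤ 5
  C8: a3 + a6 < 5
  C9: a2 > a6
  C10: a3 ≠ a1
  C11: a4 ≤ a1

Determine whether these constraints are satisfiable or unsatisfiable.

Constraints 2, 6, and 9 give a2 ≤ a4, a4 < a6, a6 < a2. Chaining: a2 ≤ a4 < a6 < a2, which forces a2 < a2 — impossible.

Unsatisfiable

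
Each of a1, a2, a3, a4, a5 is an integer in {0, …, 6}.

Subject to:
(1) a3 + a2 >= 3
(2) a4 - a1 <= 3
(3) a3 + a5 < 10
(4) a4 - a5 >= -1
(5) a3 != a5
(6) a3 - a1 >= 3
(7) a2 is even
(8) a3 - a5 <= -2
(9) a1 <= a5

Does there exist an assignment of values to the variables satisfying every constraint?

Unsatisfiable

Constraints 2, 4, 6, and 8 give a5 − a3 ≥ 2, a3 − a1 ≥ 3, a1 − a4 ≥ -3, a4 − a5 ≥ -1.
Adding all 4 inequalities: the left sides telescope to 0, and the right sides sum to 2 + 3 + (-3) + (-1) = 1. So 0 ≥ 1, which is false.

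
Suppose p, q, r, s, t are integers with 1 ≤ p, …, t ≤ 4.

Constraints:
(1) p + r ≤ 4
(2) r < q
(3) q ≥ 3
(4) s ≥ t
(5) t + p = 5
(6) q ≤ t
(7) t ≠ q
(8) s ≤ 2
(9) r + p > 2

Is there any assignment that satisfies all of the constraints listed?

Unsatisfiable

From constraints 3 and 6: t ≥ q and q ≥ 3, so t ≥ 3. From constraints 4 and 8: t ≤ s and s ≤ 2, so t ≤ 2. But 2 < 3, so no value of t works.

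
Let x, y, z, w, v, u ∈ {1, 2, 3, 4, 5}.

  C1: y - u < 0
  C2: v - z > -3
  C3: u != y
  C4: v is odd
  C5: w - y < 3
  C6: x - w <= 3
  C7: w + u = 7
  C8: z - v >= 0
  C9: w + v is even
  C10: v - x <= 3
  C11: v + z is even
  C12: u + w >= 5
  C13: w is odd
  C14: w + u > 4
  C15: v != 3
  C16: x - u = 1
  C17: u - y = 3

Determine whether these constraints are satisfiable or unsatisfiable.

Satisfiable

One satisfying assignment is x = 5, y = 1, z = 5, w = 3, v = 5, u = 4.
For the less obvious constraints — constraint 1: y - u = -3; constraint 2: v - z = 0; constraint 5: w - y = 2 — and the others hold by inspection.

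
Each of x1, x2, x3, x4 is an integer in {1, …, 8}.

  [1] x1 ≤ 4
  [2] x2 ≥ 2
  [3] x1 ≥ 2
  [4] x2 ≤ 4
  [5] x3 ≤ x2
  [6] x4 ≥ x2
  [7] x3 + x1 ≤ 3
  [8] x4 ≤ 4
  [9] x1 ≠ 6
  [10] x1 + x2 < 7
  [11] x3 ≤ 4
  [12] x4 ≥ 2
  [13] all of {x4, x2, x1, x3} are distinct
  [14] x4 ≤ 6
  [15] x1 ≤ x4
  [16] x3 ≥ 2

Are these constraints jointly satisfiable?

Unsatisfiable

Constraints 1, 2, 3, 4, 8, 11, 12, and 16 confine each of x4, x2, x1, x3 to the 3 values {2, …, 4}.
Constraint 13 requires all 4 of them to be distinct, but only 3 values are available — impossible by the pigeonhole principle.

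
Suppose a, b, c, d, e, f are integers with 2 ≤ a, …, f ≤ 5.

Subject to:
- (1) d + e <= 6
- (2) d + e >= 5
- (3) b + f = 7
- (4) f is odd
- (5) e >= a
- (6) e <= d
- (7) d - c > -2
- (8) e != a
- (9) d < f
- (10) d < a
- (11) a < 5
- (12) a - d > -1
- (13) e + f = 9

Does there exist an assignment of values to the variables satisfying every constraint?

Unsatisfiable

Constraints 5, 6, and 10 give d < a, a ≤ e, e ≤ d. Chaining: d < a ≤ e ≤ d, which forces d < d — impossible.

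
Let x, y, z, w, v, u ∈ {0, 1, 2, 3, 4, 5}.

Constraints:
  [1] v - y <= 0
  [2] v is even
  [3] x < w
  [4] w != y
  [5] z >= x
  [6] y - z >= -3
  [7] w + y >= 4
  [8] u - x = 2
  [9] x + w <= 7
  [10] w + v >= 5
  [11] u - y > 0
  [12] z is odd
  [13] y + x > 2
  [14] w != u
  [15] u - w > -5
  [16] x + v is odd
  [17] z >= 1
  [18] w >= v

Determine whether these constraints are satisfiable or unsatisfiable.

Satisfiable

Take x = 1, y = 2, z = 5, w = 5, v = 2, u = 3. Then constraint 1: v - y = 0; constraint 6: y - z = -3, and every other listed constraint is also met.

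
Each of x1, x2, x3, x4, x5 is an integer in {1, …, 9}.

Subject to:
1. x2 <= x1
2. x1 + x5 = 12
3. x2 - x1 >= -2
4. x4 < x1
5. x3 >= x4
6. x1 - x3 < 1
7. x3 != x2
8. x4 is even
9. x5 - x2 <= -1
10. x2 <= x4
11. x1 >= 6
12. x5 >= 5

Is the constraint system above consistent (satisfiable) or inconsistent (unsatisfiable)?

Take x1 = 7, x2 = 6, x3 = 7, x4 = 6, x5 = 5. Then constraint 2: x1 + x5 = 12; constraint 3: x2 - x1 = -1; constraint 6: x1 - x3 = 0, and every other listed constraint is also met.

Satisfiable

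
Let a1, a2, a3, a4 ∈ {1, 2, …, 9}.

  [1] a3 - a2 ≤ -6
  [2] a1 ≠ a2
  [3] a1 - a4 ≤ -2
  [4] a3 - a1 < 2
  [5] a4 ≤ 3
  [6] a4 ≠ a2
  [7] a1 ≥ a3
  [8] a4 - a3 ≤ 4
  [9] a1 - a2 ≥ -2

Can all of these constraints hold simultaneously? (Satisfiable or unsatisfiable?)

Constraints 1, 3, 8, and 9 give a3 − a4 ≥ -4, a4 − a1 ≥ 2, a1 − a2 ≥ -2, a2 − a3 ≥ 6.
Adding all 4 inequalities: the left sides telescope to 0, and the right sides sum to (-4) + 2 + (-2) + 6 = 2. So 0 ≥ 2, which is false.

Unsatisfiable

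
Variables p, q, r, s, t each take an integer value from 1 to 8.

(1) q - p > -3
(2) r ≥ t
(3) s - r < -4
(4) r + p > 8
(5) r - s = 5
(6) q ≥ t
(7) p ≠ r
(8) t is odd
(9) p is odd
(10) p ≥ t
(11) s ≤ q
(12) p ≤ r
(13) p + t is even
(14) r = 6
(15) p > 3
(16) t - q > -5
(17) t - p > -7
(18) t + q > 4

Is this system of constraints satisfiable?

Satisfiable

Take p = 5, q = 4, r = 6, s = 1, t = 1. Then constraint 1: q - p = -1; constraint 3: s - r = -5; constraint 4: r + p = 11, and every other listed constraint is also met.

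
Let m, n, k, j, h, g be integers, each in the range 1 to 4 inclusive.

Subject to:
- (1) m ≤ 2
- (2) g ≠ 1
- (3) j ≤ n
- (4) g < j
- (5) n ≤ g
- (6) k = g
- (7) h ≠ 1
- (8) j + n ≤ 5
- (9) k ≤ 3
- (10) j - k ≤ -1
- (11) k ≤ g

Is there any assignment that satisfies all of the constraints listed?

Unsatisfiable

Constraints 4, 10, and 11 give g < j, j < k, k ≤ g. Chaining: g < j < k ≤ g, which forces g < g — impossible.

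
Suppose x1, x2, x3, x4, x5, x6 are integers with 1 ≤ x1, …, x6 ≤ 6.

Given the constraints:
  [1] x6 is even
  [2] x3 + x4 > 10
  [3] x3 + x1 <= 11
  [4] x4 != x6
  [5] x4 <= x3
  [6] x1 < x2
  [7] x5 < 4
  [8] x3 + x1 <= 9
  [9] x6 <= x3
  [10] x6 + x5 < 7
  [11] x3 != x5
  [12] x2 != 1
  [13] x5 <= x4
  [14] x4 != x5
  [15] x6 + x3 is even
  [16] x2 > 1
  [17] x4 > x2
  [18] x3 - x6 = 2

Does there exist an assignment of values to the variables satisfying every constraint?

Satisfiable

Try x1 = 2, x2 = 4, x3 = 6, x4 = 6, x5 = 1, x6 = 4.
Check constraint 2: x3 + x4 = 12; constraint 3: x3 + x1 = 8; constraint 8: x3 + x1 = 8. The remaining constraints are straightforward to verify.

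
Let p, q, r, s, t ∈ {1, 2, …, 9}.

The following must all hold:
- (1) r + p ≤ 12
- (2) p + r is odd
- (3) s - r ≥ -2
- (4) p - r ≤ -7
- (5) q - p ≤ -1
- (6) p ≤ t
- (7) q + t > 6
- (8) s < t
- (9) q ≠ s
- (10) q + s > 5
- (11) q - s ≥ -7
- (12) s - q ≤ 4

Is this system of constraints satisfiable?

Constraints 3, 4, 5, and 12 give r − p ≥ 7, p − q ≥ 1, q − s ≥ -4, s − r ≥ -2.
Adding all 4 inequalities: the left sides telescope to 0, and the right sides sum to 7 + 1 + (-4) + (-2) = 2. So 0 ≥ 2, which is false.

Unsatisfiable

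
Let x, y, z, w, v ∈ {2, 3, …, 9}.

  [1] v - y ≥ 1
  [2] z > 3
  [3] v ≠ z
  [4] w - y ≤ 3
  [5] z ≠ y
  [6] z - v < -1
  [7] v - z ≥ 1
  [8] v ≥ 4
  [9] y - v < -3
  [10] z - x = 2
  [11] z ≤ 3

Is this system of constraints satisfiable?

Unsatisfiable

From constraint 2: z ≥ 4. From constraint 11: z ≤ 3. But 3 < 4, so no value of z works.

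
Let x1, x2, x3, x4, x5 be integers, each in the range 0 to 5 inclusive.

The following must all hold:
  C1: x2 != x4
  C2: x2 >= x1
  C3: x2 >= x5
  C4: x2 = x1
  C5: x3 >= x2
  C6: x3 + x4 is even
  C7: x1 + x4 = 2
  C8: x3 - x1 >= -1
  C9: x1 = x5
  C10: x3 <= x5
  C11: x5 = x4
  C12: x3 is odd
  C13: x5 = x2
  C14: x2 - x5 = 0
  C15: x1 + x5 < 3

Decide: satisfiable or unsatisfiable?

Unsatisfiable

From constraints 4, 9, and 11, x2 = x1 = x5 = x4, so x2 = x4. But constraint 1 says x2 ≠ x4. Contradiction.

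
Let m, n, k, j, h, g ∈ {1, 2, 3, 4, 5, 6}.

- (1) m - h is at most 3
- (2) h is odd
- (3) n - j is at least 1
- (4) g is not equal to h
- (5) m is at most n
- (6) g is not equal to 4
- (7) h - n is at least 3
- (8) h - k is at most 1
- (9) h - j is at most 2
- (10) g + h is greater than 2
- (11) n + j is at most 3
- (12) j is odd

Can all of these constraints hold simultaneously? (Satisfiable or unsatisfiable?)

Constraints 3, 7, and 9 give h − n ≥ 3, n − j ≥ 1, j − h ≥ -2.
Adding all 3 inequalities: the left sides telescope to 0, and the right sides sum to 3 + 1 + (-2) = 2. So 0 ≥ 2, which is false.

Unsatisfiable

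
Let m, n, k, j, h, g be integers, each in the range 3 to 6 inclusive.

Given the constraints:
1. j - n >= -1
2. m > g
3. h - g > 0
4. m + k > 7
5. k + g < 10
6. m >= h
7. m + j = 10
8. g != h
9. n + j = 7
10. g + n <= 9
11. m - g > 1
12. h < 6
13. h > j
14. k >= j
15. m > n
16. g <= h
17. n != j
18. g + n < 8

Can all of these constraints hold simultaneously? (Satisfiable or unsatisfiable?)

The assignment m = 6, n = 3, k = 4, j = 4, h = 5, g = 3 works:
  constraint 1 holds since j - n = 1.
  constraint 3 holds since h - g = 2.
  constraint 4 holds since m + k = 10.
The rest check out directly.

Satisfiable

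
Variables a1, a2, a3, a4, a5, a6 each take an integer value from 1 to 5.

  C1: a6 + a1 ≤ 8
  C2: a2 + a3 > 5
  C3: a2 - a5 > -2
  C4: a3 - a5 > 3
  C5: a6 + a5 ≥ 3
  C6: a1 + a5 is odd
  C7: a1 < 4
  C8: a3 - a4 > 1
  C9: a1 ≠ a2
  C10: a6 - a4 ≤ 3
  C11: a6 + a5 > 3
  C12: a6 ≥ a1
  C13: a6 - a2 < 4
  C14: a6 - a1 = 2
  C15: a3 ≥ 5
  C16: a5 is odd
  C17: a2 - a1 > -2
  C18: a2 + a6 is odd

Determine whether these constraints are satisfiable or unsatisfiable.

Take a1 = 2, a2 = 1, a3 = 5, a4 = 2, a5 = 1, a6 = 4. Then constraint 1: a6 + a1 = 6; constraint 2: a2 + a3 = 6; constraint 3: a2 - a5 = 0, and every other listed constraint is also met.

Satisfiable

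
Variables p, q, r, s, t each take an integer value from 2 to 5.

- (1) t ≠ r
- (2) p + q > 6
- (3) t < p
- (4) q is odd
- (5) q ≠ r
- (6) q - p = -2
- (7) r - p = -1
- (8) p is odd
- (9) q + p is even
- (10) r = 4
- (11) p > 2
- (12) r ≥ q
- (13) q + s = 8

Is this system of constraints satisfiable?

Satisfiable

Try p = 5, q = 3, r = 4, s = 5, t = 2.
Check constraint 2: p + q = 8; constraint 6: q - p = -2. The remaining constraints are straightforward to verify.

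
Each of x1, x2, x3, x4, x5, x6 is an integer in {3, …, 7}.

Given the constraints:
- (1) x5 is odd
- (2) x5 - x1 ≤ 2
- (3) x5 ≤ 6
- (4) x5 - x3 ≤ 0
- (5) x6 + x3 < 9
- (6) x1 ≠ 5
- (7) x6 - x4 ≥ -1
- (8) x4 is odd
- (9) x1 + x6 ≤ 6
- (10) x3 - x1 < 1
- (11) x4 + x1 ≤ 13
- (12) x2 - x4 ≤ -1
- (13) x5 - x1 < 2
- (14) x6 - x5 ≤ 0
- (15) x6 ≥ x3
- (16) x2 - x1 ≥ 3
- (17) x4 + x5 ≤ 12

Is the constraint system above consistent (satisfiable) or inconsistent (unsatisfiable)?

Unsatisfiable

Constraints 2, 7, 12, 14, and 16 give x4 − x2 ≥ 1, x2 − x1 ≥ 3, x1 − x5 ≥ -2, x5 − x6 ≥ 0, x6 − x4 ≥ -1.
Adding all 5 inequalities: the left sides telescope to 0, and the right sides sum to 1 + 3 + (-2) + 0 + (-1) = 1. So 0 ≥ 1, which is false.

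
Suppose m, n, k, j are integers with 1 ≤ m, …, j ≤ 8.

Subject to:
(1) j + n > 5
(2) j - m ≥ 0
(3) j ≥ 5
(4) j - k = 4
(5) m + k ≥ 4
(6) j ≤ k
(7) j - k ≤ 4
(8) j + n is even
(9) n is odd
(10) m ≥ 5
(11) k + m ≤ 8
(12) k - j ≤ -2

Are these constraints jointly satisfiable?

From constraints 3 and 6: k ≥ j ≥ 5. From constraint 10: m ≥ 5. Hence k + m ≥ 10. But constraint 11 requires k + m ≤ 8, and 8 < 10. Contradiction.

Unsatisfiable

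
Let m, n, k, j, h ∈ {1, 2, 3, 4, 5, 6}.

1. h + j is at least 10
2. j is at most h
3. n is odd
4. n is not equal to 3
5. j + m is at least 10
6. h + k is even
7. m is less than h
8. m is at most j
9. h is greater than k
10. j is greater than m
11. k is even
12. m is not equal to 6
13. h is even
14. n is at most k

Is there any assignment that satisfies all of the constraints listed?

Satisfiable

One satisfying assignment is m = 5, n = 1, k = 4, j = 6, h = 6.
For the less obvious constraints — constraint 1: h + j = 12; constraint 3: n = 1 is odd; constraint 5: j + m = 11 — and the others hold by inspection.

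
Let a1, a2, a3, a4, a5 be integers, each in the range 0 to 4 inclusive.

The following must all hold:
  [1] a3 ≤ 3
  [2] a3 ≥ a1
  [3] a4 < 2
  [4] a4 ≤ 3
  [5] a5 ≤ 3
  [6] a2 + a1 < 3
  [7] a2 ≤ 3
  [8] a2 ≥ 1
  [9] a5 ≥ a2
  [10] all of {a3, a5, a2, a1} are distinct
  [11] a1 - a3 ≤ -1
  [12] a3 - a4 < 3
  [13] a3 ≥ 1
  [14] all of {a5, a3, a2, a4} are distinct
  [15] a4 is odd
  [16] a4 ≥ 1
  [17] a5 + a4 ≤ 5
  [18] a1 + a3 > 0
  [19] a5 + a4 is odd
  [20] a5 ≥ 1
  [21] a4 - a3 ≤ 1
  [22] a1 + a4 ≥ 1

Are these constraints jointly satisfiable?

Unsatisfiable

Constraints 1, 4, 5, 7, 8, 13, 16, and 20 confine each of a5, a3, a2, a4 to the 3 values {1, …, 3}.
Constraint 14 requires all 4 of them to be distinct, but only 3 values are available — impossible by the pigeonhole principle.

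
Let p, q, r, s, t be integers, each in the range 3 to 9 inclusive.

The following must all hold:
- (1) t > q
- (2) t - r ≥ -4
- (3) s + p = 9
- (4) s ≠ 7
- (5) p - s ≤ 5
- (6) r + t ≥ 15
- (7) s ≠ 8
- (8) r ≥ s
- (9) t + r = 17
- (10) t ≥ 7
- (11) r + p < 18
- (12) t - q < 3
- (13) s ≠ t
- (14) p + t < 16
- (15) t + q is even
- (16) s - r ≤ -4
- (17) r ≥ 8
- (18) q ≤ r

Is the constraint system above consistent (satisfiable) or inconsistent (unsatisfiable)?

Try p = 6, q = 6, r = 9, s = 3, t = 8.
Check constraint 2: t - r = -1; constraint 3: s + p = 9; constraint 5: p - s = 3. The remaining constraints are straightforward to verify.

Satisfiable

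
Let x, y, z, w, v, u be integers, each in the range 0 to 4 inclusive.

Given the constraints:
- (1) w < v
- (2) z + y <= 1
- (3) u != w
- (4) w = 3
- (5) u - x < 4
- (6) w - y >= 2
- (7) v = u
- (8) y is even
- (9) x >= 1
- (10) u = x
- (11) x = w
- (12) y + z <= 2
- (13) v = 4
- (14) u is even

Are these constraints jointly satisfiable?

Unsatisfiable

Constraint 13 fixes v = 4 and constraint 4 fixes w = 3. Constraints 7, 10, and 11 give v = u = x = w, so v = w. But 4 ≠ 3 — contradiction.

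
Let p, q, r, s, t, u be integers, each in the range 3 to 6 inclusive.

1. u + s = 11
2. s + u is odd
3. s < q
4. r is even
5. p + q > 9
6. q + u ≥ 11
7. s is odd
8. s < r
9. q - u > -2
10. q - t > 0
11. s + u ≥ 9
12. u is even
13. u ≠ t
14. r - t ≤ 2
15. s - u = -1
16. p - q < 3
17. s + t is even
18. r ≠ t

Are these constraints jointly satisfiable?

Satisfiable

Try p = 6, q = 6, r = 6, s = 5, t = 5, u = 6.
Check constraint 1: u + s = 11; constraint 5: p + q = 12. The remaining constraints are straightforward to verify.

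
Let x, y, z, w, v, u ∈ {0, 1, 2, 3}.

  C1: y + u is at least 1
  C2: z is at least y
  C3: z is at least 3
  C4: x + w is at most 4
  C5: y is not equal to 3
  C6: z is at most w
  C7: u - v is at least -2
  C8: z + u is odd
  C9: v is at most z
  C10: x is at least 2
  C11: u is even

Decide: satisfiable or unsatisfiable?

Unsatisfiable

From constraint 10: x ≥ 2. From constraints 3 and 6: w ≥ z ≥ 3. Hence x + w ≥ 5. But constraint 4 requires x + w ≤ 4, and 4 < 5. Contradiction.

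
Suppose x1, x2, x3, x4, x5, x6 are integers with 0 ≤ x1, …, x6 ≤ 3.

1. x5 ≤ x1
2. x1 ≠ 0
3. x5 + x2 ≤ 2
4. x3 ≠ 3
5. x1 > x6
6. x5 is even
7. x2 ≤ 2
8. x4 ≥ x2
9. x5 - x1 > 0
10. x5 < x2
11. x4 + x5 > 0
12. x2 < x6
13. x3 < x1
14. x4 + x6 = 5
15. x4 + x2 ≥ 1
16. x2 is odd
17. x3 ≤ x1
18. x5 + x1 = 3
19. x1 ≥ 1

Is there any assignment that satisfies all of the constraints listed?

Constraints 5, 9, 10, and 12 give x2 < x6, x6 < x1, x1 < x5, x5 < x2. Chaining: x2 < x6 < x1 < x5 < x2, which forces x2 < x2 — impossible.

Unsatisfiable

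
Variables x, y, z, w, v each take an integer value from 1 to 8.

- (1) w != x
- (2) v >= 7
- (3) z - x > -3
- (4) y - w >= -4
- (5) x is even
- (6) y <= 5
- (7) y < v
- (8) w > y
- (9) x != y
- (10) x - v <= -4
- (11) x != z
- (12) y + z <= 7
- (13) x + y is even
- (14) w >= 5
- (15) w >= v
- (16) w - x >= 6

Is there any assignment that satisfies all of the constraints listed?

Take x = 2, y = 4, z = 1, w = 8, v = 7. Then constraint 3: z - x = -1; constraint 4: y - w = -4, and every other listed constraint is also met.

Satisfiable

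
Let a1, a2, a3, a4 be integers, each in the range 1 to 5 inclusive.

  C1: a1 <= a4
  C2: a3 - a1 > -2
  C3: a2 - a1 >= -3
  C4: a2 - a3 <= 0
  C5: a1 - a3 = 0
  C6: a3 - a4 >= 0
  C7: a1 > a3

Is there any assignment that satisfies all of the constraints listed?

Unsatisfiable

Constraints 1, 6, and 7 give a4 ≤ a3, a3 < a1, a1 ≤ a4. Chaining: a4 ≤ a3 < a1 ≤ a4, which forces a4 < a4 — impossible.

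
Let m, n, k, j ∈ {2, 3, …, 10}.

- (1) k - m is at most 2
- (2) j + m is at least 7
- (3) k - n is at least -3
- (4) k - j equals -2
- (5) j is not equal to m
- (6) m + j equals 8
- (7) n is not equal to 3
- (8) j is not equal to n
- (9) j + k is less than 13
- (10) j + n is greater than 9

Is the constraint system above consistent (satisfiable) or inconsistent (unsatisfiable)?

One satisfying assignment is m = 2, n = 4, k = 4, j = 6.
For the less obvious constraints — constraint 1: k - m = 2; constraint 2: j + m = 8 — and the others hold by inspection.

Satisfiable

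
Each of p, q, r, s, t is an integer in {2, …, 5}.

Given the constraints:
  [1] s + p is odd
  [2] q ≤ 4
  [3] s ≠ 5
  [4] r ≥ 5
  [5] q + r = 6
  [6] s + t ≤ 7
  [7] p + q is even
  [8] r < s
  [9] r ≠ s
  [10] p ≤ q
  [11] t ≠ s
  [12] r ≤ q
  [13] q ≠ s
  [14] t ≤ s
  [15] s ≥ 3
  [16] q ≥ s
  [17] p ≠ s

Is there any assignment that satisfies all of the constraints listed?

From constraints 15 and 16: q ≥ s ≥ 3. From constraint 4: r ≥ 5. Hence q + r ≥ 8. But constraint 5 requires q + r = 6, and 6 < 8. Contradiction.

Unsatisfiable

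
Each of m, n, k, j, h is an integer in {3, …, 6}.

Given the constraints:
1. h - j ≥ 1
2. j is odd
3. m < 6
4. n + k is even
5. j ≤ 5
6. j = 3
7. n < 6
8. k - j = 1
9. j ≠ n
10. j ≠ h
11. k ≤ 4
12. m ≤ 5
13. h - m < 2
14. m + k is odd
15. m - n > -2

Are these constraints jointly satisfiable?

Take m = 5, n = 4, k = 4, j = 3, h = 5. Then constraint 1: h - j = 2; constraint 8: k - j = 1, and every other listed constraint is also met.

Satisfiable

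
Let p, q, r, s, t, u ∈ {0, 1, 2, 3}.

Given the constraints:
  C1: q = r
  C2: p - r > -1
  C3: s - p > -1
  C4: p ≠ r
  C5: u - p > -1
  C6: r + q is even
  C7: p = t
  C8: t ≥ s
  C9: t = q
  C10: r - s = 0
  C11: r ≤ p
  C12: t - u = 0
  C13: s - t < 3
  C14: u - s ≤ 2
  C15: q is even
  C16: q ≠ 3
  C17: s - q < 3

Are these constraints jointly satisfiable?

Unsatisfiable

From constraints 1, 7, and 9, p = t = q = r, so p = r. But constraint 4 says p ≠ r. Contradiction.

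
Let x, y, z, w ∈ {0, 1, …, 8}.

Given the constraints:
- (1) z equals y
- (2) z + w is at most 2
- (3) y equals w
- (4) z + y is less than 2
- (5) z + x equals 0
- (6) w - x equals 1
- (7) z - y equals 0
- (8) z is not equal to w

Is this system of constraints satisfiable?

From constraints 1 and 3, z = y = w, so z = w. But constraint 8 says z ≠ w. Contradiction.

Unsatisfiable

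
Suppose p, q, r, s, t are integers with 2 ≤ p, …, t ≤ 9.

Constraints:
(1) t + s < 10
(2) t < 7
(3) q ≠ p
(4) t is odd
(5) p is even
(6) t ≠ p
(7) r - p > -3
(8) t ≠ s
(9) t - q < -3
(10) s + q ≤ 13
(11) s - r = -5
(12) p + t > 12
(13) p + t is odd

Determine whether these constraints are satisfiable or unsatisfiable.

Satisfiable

Take p = 8, q = 9, r = 7, s = 2, t = 5. Then constraint 1: t + s = 7; constraint 7: r - p = -1; constraint 9: t - q = -4, and every other listed constraint is also met.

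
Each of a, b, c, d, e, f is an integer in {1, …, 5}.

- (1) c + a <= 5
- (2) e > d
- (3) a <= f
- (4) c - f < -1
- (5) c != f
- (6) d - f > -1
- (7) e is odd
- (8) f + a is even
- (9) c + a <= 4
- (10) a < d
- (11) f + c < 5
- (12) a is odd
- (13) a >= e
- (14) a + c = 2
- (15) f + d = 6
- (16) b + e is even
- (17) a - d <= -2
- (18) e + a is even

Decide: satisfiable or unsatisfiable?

Unsatisfiable

Constraints 2, 10, and 13 give e ≤ a, a < d, d < e. Chaining: e ≤ a < d < e, which forces e < e — impossible.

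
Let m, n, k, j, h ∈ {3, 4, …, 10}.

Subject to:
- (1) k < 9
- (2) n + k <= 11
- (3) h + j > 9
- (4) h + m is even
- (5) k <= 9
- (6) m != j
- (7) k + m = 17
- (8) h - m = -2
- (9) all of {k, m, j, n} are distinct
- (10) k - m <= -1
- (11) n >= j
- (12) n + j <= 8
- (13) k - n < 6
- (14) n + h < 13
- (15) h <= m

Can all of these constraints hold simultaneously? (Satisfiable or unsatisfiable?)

Satisfiable

Take m = 10, n = 4, k = 7, j = 3, h = 8. Then constraint 2: n + k = 11; constraint 3: h + j = 11, and every other listed constraint is also met.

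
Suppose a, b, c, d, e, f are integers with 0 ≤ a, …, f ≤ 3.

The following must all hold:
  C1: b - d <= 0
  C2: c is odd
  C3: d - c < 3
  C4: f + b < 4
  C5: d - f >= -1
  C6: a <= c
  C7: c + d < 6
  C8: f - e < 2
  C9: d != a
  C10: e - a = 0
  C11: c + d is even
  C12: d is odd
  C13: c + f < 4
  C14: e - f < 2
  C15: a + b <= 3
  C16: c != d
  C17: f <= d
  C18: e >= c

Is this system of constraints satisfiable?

Satisfiable

Try a = 1, b = 1, c = 1, d = 3, e = 1, f = 1.
Check constraint 1: b - d = -2; constraint 3: d - c = 2; constraint 4: f + b = 2. The remaining constraints are straightforward to verify.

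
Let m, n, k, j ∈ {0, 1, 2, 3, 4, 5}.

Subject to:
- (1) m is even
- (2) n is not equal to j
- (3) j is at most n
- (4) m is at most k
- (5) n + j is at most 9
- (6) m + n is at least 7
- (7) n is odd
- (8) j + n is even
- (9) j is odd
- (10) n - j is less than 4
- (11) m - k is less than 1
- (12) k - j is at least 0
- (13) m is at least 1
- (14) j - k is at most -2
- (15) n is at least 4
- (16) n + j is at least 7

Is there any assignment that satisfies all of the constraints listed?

The assignment m = 4, n = 5, k = 5, j = 3 works:
  constraint 5 holds since n + j = 8.
  constraint 6 holds since m + n = 9.
  constraint 10 holds since n - j = 2.
The rest check out directly.

Satisfiable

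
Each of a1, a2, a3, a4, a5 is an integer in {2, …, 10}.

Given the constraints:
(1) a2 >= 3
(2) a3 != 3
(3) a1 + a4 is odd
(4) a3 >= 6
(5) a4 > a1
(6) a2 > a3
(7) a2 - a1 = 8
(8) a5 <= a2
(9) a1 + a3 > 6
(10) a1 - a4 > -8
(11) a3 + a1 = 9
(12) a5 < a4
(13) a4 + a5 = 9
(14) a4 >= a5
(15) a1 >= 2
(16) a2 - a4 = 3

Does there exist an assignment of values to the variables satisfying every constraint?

One satisfying assignment is a1 = 2, a2 = 10, a3 = 7, a4 = 7, a5 = 2.
For the less obvious constraints — constraint 7: a2 - a1 = 8; constraint 9: a1 + a3 = 9; constraint 10: a1 - a4 = -5 — and the others hold by inspection.

Satisfiable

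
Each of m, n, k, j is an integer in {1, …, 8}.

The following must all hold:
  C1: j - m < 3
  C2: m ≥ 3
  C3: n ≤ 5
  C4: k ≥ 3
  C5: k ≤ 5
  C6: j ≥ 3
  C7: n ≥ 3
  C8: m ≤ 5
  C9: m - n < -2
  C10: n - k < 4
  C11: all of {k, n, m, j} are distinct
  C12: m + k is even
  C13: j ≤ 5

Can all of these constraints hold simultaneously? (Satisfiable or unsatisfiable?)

Unsatisfiable

Constraints 2, 3, 4, 5, 6, 7, 8, and 13 confine each of k, n, m, j to the 3 values {3, …, 5}.
Constraint 11 requires all 4 of them to be distinct, but only 3 values are available — impossible by the pigeonhole principle.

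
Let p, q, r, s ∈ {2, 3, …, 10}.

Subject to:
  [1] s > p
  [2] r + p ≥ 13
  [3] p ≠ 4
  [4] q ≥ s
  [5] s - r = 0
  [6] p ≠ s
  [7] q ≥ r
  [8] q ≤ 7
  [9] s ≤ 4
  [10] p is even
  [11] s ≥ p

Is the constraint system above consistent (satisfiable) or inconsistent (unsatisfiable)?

Unsatisfiable

From constraints 7 and 8: r ≤ q ≤ 7. From constraints 9 and 11: p ≤ s ≤ 4. Hence r + p ≤ 11. But constraint 2 requires r + p ≥ 13, and 13 > 11. Contradiction.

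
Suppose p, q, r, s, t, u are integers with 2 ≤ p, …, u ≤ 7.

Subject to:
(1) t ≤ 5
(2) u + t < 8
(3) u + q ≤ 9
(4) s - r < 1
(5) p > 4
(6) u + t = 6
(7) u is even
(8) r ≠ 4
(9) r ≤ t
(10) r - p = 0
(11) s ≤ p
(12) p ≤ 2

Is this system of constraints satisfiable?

From constraint 5: p ≥ 5. From constraint 12: p ≤ 2. But 2 < 5, so no value of p works.

Unsatisfiable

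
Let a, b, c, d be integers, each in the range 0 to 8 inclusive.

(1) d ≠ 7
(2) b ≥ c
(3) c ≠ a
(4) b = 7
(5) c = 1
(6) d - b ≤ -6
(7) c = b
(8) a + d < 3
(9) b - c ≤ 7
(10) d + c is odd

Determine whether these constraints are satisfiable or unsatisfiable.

Unsatisfiable

Constraint 5 fixes c = 1 and constraint 4 fixes b = 7, but constraint 7 requires c = b. Since 1 ≠ 7, contradiction.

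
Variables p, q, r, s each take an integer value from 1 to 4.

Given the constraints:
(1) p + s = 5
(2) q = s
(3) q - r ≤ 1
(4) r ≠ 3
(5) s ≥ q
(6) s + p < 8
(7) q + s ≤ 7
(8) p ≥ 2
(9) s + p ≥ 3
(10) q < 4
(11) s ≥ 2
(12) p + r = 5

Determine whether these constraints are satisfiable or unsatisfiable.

Satisfiable

One satisfying assignment is p = 3, q = 2, r = 2, s = 2.
For the less obvious constraints — constraint 1: p + s = 5; constraint 3: q - r = 0 — and the others hold by inspection.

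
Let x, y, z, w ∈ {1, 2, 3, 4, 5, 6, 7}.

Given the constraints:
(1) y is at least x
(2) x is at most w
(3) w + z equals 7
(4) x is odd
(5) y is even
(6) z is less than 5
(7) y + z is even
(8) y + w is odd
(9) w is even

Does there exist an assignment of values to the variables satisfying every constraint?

Unsatisfiable

Constraint 5 makes y even and constraint 9 makes w even, so y + w must be even. Constraint 8 says y + w is odd — contradiction.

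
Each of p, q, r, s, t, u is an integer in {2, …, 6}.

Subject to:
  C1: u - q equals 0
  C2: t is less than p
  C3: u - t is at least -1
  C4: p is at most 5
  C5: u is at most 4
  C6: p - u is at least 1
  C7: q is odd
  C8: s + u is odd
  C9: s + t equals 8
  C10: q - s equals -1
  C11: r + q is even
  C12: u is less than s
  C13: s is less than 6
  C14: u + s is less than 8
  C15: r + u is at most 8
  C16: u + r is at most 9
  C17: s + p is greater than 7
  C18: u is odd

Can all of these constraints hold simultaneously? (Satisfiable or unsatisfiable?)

The assignment p = 5, q = 3, r = 3, s = 4, t = 4, u = 3 works:
  constraint 1 holds since u - q = 0.
  constraint 3 holds since u - t = -1.
  constraint 6 holds since p - u = 2.
The rest check out directly.

Satisfiable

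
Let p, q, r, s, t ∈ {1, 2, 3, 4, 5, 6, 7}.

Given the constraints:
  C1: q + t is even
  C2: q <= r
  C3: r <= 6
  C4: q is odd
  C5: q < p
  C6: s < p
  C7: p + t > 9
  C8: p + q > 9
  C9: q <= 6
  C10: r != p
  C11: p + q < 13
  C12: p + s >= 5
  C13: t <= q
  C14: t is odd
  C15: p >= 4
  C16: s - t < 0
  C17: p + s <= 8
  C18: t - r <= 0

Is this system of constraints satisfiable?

The assignment p = 7, q = 5, r = 5, s = 1, t = 3 works:
  constraint 7 holds since p + t = 10.
  constraint 8 holds since p + q = 12.
The rest check out directly.

Satisfiable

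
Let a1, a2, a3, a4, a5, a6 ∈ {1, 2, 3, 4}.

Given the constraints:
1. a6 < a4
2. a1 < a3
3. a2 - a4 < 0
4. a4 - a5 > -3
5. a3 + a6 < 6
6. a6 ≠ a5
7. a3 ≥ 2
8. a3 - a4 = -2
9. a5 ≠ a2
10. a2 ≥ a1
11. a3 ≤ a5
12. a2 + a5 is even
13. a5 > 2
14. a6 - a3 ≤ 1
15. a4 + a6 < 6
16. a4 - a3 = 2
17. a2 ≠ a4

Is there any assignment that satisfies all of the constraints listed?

Try a1 = 1, a2 = 2, a3 = 2, a4 = 4, a5 = 4, a6 = 1.
Check constraint 3: a2 - a4 = -2; constraint 4: a4 - a5 = 0. The remaining constraints are straightforward to verify.

Satisfiable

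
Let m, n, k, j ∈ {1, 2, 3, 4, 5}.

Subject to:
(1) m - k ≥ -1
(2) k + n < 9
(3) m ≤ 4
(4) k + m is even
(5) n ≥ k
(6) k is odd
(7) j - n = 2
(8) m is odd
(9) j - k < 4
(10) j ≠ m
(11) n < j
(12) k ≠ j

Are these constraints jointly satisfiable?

Take m = 3, n = 3, k = 3, j = 5. Then constraint 1: m - k = 0; constraint 2: k + n = 6; constraint 7: j - n = 2, and every other listed constraint is also met.

Satisfiable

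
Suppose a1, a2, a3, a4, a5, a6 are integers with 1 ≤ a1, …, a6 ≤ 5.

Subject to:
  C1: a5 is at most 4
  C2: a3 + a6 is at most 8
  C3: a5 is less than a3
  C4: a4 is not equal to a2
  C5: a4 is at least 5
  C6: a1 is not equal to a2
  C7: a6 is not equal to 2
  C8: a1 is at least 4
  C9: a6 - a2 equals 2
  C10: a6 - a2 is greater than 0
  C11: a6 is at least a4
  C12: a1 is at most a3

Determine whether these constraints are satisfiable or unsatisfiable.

From constraints 8 and 12: a3 ≥ a1 ≥ 4. From constraints 5 and 11: a6 ≥ a4 ≥ 5. Hence a3 + a6 ≥ 9. But constraint 2 requires a3 + a6 ≤ 8, and 8 < 9. Contradiction.

Unsatisfiable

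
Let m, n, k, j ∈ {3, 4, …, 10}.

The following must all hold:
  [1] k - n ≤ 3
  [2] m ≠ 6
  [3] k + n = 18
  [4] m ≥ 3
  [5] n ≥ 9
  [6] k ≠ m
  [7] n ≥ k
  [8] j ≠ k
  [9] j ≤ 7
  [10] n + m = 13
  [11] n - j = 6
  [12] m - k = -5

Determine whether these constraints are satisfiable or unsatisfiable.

The assignment m = 4, n = 9, k = 9, j = 3 works:
  constraint 1 holds since k - n = 0.
  constraint 3 holds since k + n = 18.
  constraint 10 holds since n + m = 13.
The rest check out directly.

Satisfiable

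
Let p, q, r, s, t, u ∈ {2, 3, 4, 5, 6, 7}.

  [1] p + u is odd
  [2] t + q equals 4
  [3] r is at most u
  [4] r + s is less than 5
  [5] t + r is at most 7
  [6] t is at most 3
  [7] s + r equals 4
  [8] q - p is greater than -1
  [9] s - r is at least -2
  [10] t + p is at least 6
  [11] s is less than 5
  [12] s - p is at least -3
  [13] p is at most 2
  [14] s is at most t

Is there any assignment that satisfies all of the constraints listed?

Unsatisfiable

From constraint 6: t ≤ 3. From constraint 13: p ≤ 2. Hence t + p ≤ 5. But constraint 10 requires t + p ≥ 6, and 6 > 5. Contradiction.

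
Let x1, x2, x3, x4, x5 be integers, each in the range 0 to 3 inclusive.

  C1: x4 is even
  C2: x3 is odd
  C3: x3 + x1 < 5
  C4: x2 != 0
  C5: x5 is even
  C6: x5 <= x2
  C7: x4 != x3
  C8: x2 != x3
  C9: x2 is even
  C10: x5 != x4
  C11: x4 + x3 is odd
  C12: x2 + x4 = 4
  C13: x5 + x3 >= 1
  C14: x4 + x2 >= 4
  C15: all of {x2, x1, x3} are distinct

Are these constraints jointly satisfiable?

Setting (x1, x2, x3, x4, x5) = (3, 2, 1, 2, 0) satisfies everything: constraint 3: x3 + x1 = 4; constraint 12: x2 + x4 = 4, and the others follow.

Satisfiable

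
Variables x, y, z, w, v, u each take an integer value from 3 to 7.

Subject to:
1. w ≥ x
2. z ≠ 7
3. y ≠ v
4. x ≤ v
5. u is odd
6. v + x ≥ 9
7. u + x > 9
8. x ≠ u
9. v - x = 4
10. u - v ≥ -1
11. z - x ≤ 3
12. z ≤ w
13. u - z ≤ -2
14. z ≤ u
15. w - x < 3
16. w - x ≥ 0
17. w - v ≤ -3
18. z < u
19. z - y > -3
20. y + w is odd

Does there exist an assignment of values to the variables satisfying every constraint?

Unsatisfiable

Constraints 10, 11, 13, 16, and 17 give z − u ≥ 2, u − v ≥ -1, v − w ≥ 3, w − x ≥ 0, x − z ≥ -3.
Adding all 5 inequalities: the left sides telescope to 0, and the right sides sum to 2 + (-1) + 3 + 0 + (-3) = 1. So 0 ≥ 1, which is false.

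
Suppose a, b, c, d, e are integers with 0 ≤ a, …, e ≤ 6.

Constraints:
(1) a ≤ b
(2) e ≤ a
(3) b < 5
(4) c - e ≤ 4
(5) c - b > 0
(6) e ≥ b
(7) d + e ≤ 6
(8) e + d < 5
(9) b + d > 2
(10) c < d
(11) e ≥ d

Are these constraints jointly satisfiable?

Unsatisfiable

Constraints 1, 2, 5, 10, and 11 give b < c, c < d, d ≤ e, e ≤ a, a ≤ b. Chaining: b < c < d ≤ e ≤ a ≤ b, which forces b < b — impossible.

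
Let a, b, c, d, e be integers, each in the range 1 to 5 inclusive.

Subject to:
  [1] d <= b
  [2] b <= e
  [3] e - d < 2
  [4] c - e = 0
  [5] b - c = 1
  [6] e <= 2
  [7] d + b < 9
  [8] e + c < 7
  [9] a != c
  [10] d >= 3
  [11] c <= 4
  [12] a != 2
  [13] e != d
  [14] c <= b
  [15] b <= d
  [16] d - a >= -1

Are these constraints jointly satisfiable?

From constraints 1 and 10: b ≥ d and d ≥ 3, so b ≥ 3. From constraints 2 and 6: b ≤ e and e ≤ 2, so b ≤ 2. But 2 < 3, so no value of b works.

Unsatisfiable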